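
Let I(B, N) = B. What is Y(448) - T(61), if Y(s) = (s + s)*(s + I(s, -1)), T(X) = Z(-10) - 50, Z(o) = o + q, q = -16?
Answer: 802892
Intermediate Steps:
Z(o) = -16 + o (Z(o) = o - 16 = -16 + o)
T(X) = -76 (T(X) = (-16 - 10) - 50 = -26 - 50 = -76)
Y(s) = 4*s**2 (Y(s) = (s + s)*(s + s) = (2*s)*(2*s) = 4*s**2)
Y(448) - T(61) = 4*448**2 - 1*(-76) = 4*200704 + 76 = 802816 + 76 = 802892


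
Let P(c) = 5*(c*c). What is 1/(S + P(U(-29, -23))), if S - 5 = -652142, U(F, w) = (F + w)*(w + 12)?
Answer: 1/983783 ≈ 1.0165e-6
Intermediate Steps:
U(F, w) = (12 + w)*(F + w) (U(F, w) = (F + w)*(12 + w) = (12 + w)*(F + w))
P(c) = 5*c²
S = -652137 (S = 5 - 652142 = -652137)
1/(S + P(U(-29, -23))) = 1/(-652137 + 5*((-23)² + 12*(-29) + 12*(-23) - 29*(-23))²) = 1/(-652137 + 5*(529 - 348 - 276 + 667)²) = 1/(-652137 + 5*572²) = 1/(-652137 + 5*327184) = 1/(-652137 + 1635920) = 1/983783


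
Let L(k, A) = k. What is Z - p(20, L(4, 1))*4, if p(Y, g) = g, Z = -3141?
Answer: -3157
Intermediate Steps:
Z - p(20, L(4, 1))*4 = -3141 - 4*4 = -3141 - 1*16 = -3141 - 16 = -3157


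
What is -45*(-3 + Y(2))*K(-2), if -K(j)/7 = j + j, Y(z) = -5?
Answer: 10080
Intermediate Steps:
K(j) = -14*j (K(j) = -7*(j + j) = -14*j)
-45*(-3 + Y(2))*K(-2) = -45*(-3 - 5)*(-14*(-2)) = -(-360)*28 = -45*(-224) = 10080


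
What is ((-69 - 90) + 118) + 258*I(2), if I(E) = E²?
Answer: 991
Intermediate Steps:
((-69 - 90) + 118) + 258*I(2) = ((-69 - 90) + 118) + 258*2² = (-159 + 118) + 258*4 = -41 + 1032 = 991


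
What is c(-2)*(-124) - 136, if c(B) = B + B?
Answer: 360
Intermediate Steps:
c(B) = 2*B
c(-2)*(-124) - 136 = (2*(-2))*(-124) - 136 = -4*(-124) - 136 = 496 - 136 = 360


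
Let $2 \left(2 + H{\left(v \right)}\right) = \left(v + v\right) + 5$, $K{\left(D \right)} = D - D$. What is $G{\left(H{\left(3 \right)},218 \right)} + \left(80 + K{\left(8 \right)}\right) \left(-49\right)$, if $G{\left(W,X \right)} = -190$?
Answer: $-4110$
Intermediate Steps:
$K{\left(D \right)} = 0$
$H{\left(v \right)} = \frac{1}{2} + v$ ($H{\left(v \right)} = -2 + \frac{\left(v + v\right) + 5}{2} = -2 + \frac{2 v + 5}{2} = -2 + \frac{5 + 2 v}{2} = -2 + \left(\frac{5}{2} + v\right) = \frac{1}{2} + v$)
$G{\left(H{\left(3 \right)},218 \right)} + \left(80 + K{\left(8 \right)}\right) \left(-49\right) = -190 + \left(80 + 0\right) \left(-49\right) = -190 + 80 \left(-49\right) = -190 - 3920 = -4110$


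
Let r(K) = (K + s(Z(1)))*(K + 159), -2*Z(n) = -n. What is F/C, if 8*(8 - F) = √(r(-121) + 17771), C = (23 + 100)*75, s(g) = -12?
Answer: 8/9225 - √157/8200 ≈ -0.00066084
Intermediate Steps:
Z(n) = n/2 (Z(n) = -(-1)*n/2 = n/2)
C = 9225 (C = 123*75 = 9225)
r(K) = (-12 + K)*(159 + K) (r(K) = (K - 12)*(K + 159) = (-12 + K)*(159 + K))
F = 8 - 9*√157/8 (F = 8 - √((-1908 + (-121)² + 147*(-121)) + 17771)/8 = 8 - √((-1908 + 14641 - 17787) + 17771)/8 = 8 - √(-5054 + 17771)/8 = 8 - 9*√157/8 ≈ -6.0962)
F/C = (8 - 9*√157/8)/9225 = (8 - 9*√157/8)*(1/9225) = 8/9225 - √157/8200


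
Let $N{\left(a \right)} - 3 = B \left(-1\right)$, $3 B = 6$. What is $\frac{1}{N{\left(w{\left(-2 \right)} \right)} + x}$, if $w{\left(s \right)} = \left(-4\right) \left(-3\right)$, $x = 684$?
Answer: $\frac{1}{685} \approx 0.0014599$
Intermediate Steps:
$B = 2$ ($B = \frac{1}{3} \cdot 6 = 2$)
$w{\left(s \right)} = 12$
$N{\left(a \right)} = 1$ ($N{\left(a \right)} = 3 + 2 \left(-1\right) = 3 - 2 = 1$)
$\frac{1}{N{\left(w{\left(-2 \right)} \right)} + x} = \frac{1}{1 + 684} = \frac{1}{685}$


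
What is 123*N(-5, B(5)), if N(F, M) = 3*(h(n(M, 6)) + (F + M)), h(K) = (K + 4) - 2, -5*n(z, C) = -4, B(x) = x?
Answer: 5166/5 ≈ 1033.2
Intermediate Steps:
n(z, C) = 4/5 (n(z, C) = -1/5*(-4) = 4/5)
h(K) = 2 + K (h(K) = (4 + K) - 2 = 2 + K)
N(F, M) = 42/5 + 3*F + 3*M (N(F, M) = 3*((2 + 4/5) + (F + M)) = 3*(14/5 + (F + M)) = 3*(14/5 + F + M) = 42/5 + 3*F + 3*M)
123*N(-5, B(5)) = 123*(42/5 + 3*(-5) + 3*5) = 123*(42/5 - 15 + 15) = 123*(42/5) = 5166/5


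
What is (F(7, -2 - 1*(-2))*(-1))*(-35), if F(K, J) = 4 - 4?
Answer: 0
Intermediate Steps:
F(K, J) = 0
(F(7, -2 - 1*(-2))*(-1))*(-35) = (0*(-1))*(-35) = 0*(-35) = 0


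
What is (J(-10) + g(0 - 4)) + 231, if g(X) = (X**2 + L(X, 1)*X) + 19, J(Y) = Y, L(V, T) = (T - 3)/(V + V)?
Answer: 255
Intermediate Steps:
L(V, T) = (-3 + T)/(2*V) (L(V, T) = (-3 + T)/((2*V)) = (-3 + T)*(1/(2*V)) = (-3 + T)/(2*V))
g(X) = 18 + X**2 (g(X) = (X**2 + ((-3 + 1)/(2*X))*X) + 19 = (X**2 + ((1/2)*(-2)/X)*X) + 19 = (X**2 + (-1/X)*X) + 19 = (X**2 - 1) + 19 = (-1 + X**2) + 19 = 18 + X**2)
(J(-10) + g(0 - 4)) + 231 = (-10 + (18 + (0 - 4)**2)) + 231 = (-10 + (18 + (-4)**2)) + 231 = (-10 + (18 + 16)) + 231 = (-10 + 34) + 231 = 24 + 231 = 255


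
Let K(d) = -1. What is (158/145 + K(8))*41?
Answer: 533/145 ≈ 3.6759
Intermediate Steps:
(158/145 + K(8))*41 = (158/145 - 1)*41 = (13/145)*41 = 533/145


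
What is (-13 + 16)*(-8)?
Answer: -24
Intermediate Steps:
(-13 + 16)*(-8) = 3*(-8) = -24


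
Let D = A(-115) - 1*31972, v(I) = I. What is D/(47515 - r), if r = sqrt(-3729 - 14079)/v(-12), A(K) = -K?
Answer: -122731245/183054758 + 861*I*sqrt(1113)/183054758 ≈ -0.67046 + 0.00015692*I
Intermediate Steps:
D = -31857 (D = -1*(-115) - 1*31972 = 115 - 31972 = -31857)
r = -I*sqrt(1113)/3 (r = sqrt(-3729 - 14079)/(-12) = sqrt(-17808)*(-1/12) = (4*I*sqrt(1113))*(-1/12) = -I*sqrt(1113)/3 ≈ -11.121*I)
D/(47515 - r) = -31857/(47515 - (-1)*I*sqrt(1113)/3) = -31857/(47515 + I*sqrt(1113)/3)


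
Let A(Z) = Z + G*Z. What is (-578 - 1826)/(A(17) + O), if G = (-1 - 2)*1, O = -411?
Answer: 2404/445 ≈ 5.4022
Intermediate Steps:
G = -3 (G = -3*1 = -3)
A(Z) = -2*Z (A(Z) = Z - 3*Z = -2*Z)
(-578 - 1826)/(A(17) + O) = (-578 - 1826)/(-2*17 - 411) = -2404/(-34 - 411) = -2404/(-445) = -2404*(-1/445) = 2404/445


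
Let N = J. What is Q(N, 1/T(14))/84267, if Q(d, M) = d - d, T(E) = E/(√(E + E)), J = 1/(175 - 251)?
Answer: 0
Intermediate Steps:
J = -1/76 (J = 1/(-76) = -1/76 ≈ -0.013158)
N = -1/76 ≈ -0.013158
T(E) = √2*√E/2 (T(E) = E/(√(2*E)) = E/((√2*√E)) = E*(√2/(2*√E)) = √2*√E/2)
Q(d, M) = 0
Q(N, 1/T(14))/84267 = 0/84267 = 0*(1/84267) = 0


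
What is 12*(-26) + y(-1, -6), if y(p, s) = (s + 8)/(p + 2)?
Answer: -310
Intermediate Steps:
y(p, s) = (8 + s)/(2 + p)
12*(-26) + y(-1, -6) = 12*(-26) + (8 - 6)/(2 - 1) = -312 + 2/1 = -312 + 1*2 = -312 + 2 = -310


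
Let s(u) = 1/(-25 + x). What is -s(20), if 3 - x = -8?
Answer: 1/14 ≈ 0.071429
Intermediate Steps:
x = 11 (x = 3 - 1*(-8) = 3 + 8 = 11)
s(u) = -1/14 (s(u) = 1/(-25 + 11) = 1/(-14) = -1/14)
-s(20) = -1*(-1/14) = 1/14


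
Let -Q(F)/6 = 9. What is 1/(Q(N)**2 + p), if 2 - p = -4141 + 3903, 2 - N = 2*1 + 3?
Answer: 1/3156 ≈ 0.00031686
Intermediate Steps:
N = -3 (N = 2 - (2*1 + 3) = 2 - (2 + 3) = 2 - 1*5 = 2 - 5 = -3)
Q(F) = -54 (Q(F) = -6*9 = -54)
p = 240 (p = 2 - (-4141 + 3903) = 2 - 1*(-238) = 2 + 238 = 240)
1/(Q(N)**2 + p) = 1/((-54)**2 + 240) = 1/(2916 + 240) = 1/3156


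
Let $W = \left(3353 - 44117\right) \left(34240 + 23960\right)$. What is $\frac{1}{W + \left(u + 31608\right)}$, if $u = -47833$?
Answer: $- \frac{1}{2372481025} \approx -4.215 \cdot 10^{-10}$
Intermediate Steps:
$W = -2372464800$ ($W = \left(-40764\right) 58200 = -2372464800$)
$\frac{1}{W + \left(u + 31608\right)} = \frac{1}{-2372464800 + \left(-47833 + 31608\right)} = \frac{1}{-2372464800 - 16225} = \frac{1}{-2372481025} = - \frac{1}{2372481025}$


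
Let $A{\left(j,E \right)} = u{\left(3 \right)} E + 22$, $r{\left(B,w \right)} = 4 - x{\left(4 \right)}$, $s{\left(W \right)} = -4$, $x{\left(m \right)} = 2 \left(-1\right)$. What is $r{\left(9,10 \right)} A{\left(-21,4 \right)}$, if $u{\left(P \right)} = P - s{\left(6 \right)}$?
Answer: $300$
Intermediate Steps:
$x{\left(m \right)} = -2$
$r{\left(B,w \right)} = 6$ ($r{\left(B,w \right)} = 4 - -2 = 4 + 2 = 6$)
$u{\left(P \right)} = 4 + P$ ($u{\left(P \right)} = P - -4 = P + 4 = 4 + P$)
$A{\left(j,E \right)} = 22 + 7 E$ ($A{\left(j,E \right)} = \left(4 + 3\right) E + 22 = 7 E + 22 = 22 + 7 E$)
$r{\left(9,10 \right)} A{\left(-21,4 \right)} = 6 \left(22 + 7 \cdot 4\right) = 6 \left(22 + 28\right) = 6 \cdot 50 = 300$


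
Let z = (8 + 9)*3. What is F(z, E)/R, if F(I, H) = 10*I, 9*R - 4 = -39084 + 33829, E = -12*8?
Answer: -4590/5251 ≈ -0.87412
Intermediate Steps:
E = -96
z = 51 (z = 17*3 = 51)
R = -5251/9 (R = 4/9 + (-39084 + 33829)/9 = 4/9 + (1/9)*(-5255) = 4/9 - 5255/9 = -5251/9 ≈ -583.44)
F(z, E)/R = (10*51)/(-5251/9) = 510*(-9/5251) = -4590/5251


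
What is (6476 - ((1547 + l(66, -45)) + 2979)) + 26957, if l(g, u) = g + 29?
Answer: 28812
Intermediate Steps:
l(g, u) = 29 + g
(6476 - ((1547 + l(66, -45)) + 2979)) + 26957 = (6476 - ((1547 + (29 + 66)) + 2979)) + 26957 = (6476 - ((1547 + 95) + 2979)) + 26957 = (6476 - (1642 + 2979)) + 26957 = (6476 - 1*4621) + 26957 = (6476 - 4621) + 26957 = 1855 + 26957 = 28812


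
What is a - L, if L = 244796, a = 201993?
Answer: -42803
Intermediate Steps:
a - L = 201993 - 1*244796 = 201993 - 244796 = -42803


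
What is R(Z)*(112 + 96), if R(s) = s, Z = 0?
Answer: 0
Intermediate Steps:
R(Z)*(112 + 96) = 0*(112 + 96) = 0*208 = 0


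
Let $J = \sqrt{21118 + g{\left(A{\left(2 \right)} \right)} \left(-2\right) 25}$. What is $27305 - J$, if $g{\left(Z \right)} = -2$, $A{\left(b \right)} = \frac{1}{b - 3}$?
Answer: $27305 - 103 \sqrt{2} \approx 27159.0$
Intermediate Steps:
$A{\left(b \right)} = \frac{1}{-3 + b}$
$J = 103 \sqrt{2}$ ($J = \sqrt{21118 + \left(-2\right) \left(-2\right) 25} = \sqrt{21118 + 4 \cdot 25} = \sqrt{21118 + 100} = \sqrt{21218} = 103 \sqrt{2} \approx 145.66$)
$27305 - J = 27305 - 103 \sqrt{2}$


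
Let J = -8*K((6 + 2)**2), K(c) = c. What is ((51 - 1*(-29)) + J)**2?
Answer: 186624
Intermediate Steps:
J = -512 (J = -8*(6 + 2)**2 = -8*8**2 = -8*64 = -512)
((51 - 1*(-29)) + J)**2 = ((51 - 1*(-29)) - 512)**2 = ((51 + 29) - 512)**2 = (80 - 512)**2 = (-432)**2 = 186624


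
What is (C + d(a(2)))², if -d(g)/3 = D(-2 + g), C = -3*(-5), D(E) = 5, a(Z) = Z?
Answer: 0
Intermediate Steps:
C = 15
d(g) = -15 (d(g) = -3*5 = -15)
(C + d(a(2)))² = (15 - 15)² = 0² = 0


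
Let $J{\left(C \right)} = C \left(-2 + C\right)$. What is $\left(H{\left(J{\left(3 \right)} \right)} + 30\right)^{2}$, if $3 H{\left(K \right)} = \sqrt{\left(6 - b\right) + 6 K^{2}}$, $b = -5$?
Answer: $\frac{\left(90 + \sqrt{65}\right)^{2}}{9} \approx 1068.5$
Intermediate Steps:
$H{\left(K \right)} = \frac{\sqrt{11 + 6 K^{2}}}{3}$ ($H{\left(K \right)} = \frac{\sqrt{\left(6 - -5\right) + 6 K^{2}}}{3} = \frac{\sqrt{\left(6 + 5\right) + 6 K^{2}}}{3} = \frac{\sqrt{11 + 6 K^{2}}}{3}$)
$\left(H{\left(J{\left(3 \right)} \right)} + 30\right)^{2} = \left(\frac{\sqrt{11 + 6 \left(3 \left(-2 + 3\right)\right)^{2}}}{3} + 30\right)^{2} = \left(\frac{\sqrt{11 + 6 \left(3 \cdot 1\right)^{2}}}{3} + 30\right)^{2} = \left(\frac{\sqrt{11 + 6 \cdot 3^{2}}}{3} + 30\right)^{2} = \left(\frac{\sqrt{11 + 6 \cdot 9}}{3} + 30\right)^{2} = \left(\frac{\sqrt{11 + 54}}{3} + 30\right)^{2} = \left(\frac{\sqrt{65}}{3} + 30\right)^{2} = \left(30 + \frac{\sqrt{65}}{3}\right)^{2}$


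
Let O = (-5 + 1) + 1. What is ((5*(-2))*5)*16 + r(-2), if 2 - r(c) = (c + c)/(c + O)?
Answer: -3994/5 ≈ -798.80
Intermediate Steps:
O = -3 (O = -4 + 1 = -3)
r(c) = 2 - 2*c/(-3 + c) (r(c) = 2 - (c + c)/(c - 3) = 2 - 2*c/(-3 + c))
((5*(-2))*5)*16 + r(-2) = ((5*(-2))*5)*16 - 6/(-3 - 2) = -10*5*16 - 6/(-5) = -50*16 - 6*(-1/5) = -800 + 6/5 = -3994/5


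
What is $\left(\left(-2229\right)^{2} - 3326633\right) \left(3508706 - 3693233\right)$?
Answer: $-302957904816$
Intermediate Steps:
$\left(\left(-2229\right)^{2} - 3326633\right) \left(3508706 - 3693233\right) = \left(4968441 - 3326633\right) \left(-184527\right) = 1641808 \left(-184527\right) = -302957904816$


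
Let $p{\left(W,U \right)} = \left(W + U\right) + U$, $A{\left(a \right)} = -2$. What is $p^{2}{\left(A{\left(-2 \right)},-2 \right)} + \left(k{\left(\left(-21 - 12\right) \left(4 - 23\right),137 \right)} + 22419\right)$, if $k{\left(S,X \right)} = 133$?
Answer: $22588$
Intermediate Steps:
$p{\left(W,U \right)} = W + 2 U$ ($p{\left(W,U \right)} = \left(U + W\right) + U = W + 2 U$)
$p^{2}{\left(A{\left(-2 \right)},-2 \right)} + \left(k{\left(\left(-21 - 12\right) \left(4 - 23\right),137 \right)} + 22419\right) = \left(-2 + 2 \left(-2\right)\right)^{2} + \left(133 + 22419\right) = \left(-2 - 4\right)^{2} + 22552 = \left(-6\right)^{2} + 22552 = 36 + 22552 = 22588$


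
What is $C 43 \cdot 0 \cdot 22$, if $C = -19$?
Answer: $0$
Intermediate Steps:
$C 43 \cdot 0 \cdot 22 = - 19 \cdot 43 \cdot 0 \cdot 22 = - 19 \cdot 0 \cdot 22 = \left(-19\right) 0 = 0$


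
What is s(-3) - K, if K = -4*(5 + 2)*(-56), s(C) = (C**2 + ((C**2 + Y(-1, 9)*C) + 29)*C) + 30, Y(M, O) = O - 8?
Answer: -1634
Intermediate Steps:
Y(M, O) = -8 + O
s(C) = 30 + C**2 + C*(29 + C + C**2) (s(C) = (C**2 + ((C**2 + (-8 + 9)*C) + 29)*C) + 30 = (C**2 + ((C**2 + 1*C) + 29)*C) + 30 = (C**2 + ((C**2 + C) + 29)*C) + 30 = (C**2 + ((C + C**2) + 29)*C) + 30 = (C**2 + (29 + C + C**2)*C) + 30 = (C**2 + C*(29 + C + C**2)) + 30 = 30 + C**2 + C*(29 + C + C**2))
K = 1568 (K = -4*7*(-56) = -28*(-56) = 1568)
s(-3) - K = (30 + (-3)**3 + 2*(-3)**2 + 29*(-3)) - 1*1568 = (30 - 27 + 2*9 - 87) - 1568 = (30 - 27 + 18 - 87) - 1568 = -66 - 1568 = -1634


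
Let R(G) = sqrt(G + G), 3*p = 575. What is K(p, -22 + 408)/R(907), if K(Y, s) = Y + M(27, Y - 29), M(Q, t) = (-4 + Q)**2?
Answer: 1081*sqrt(1814)/2721 ≈ 16.921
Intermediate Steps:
p = 575/3 (p = (1/3)*575 = 575/3 ≈ 191.67)
R(G) = sqrt(2)*sqrt(G) (R(G) = sqrt(2*G) = sqrt(2)*sqrt(G))
K(Y, s) = 529 + Y (K(Y, s) = Y + (-4 + 27)**2 = Y + 23**2 = Y + 529 = 529 + Y)
K(p, -22 + 408)/R(907) = (529 + 575/3)/((sqrt(2)*sqrt(907))) = 2162/(3*(sqrt(1814))) = 2162*(sqrt(1814)/1814)/3 = 1081*sqrt(1814)/2721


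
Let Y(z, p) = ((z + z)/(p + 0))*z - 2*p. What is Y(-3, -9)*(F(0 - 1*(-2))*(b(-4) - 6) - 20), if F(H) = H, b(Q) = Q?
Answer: -640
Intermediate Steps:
Y(z, p) = -2*p + 2*z²/p (Y(z, p) = ((2*z)/p)*z - 2*p = (2*z/p)*z - 2*p = 2*z²/p - 2*p = -2*p + 2*z²/p)
Y(-3, -9)*(F(0 - 1*(-2))*(b(-4) - 6) - 20) = (-2*(-9) + 2*(-3)²/(-9))*((0 - 1*(-2))*(-4 - 6) - 20) = (18 + 2*(-⅑)*9)*((0 + 2)*(-10) - 20) = (18 - 2)*(2*(-10) - 20) = 16*(-20 - 20) = 16*(-40) = -640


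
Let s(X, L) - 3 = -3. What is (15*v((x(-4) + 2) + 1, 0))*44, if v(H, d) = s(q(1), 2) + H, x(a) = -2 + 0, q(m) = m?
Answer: 660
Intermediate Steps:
x(a) = -2
s(X, L) = 0 (s(X, L) = 3 - 3 = 0)
v(H, d) = H (v(H, d) = 0 + H = H)
(15*v((x(-4) + 2) + 1, 0))*44 = (15*((-2 + 2) + 1))*44 = (15*(0 + 1))*44 = (15*1)*44 = 15*44 = 660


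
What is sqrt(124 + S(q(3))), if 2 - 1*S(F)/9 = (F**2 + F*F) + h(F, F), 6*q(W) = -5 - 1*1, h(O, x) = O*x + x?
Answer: 2*sqrt(31) ≈ 11.136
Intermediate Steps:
h(O, x) = x + O*x
q(W) = -1 (q(W) = (-5 - 1*1)/6 = (-5 - 1)/6 = (1/6)*(-6) = -1)
S(F) = 18 - 18*F**2 - 9*F*(1 + F) (S(F) = 18 - 9*((F**2 + F*F) + F*(1 + F)) = 18 - 9*((F**2 + F**2) + F*(1 + F)) = 18 - 9*(2*F**2 + F*(1 + F)) = 18 + (-18*F**2 - 9*F*(1 + F)) = 18 - 18*F**2 - 9*F*(1 + F))
sqrt(124 + S(q(3))) = sqrt(124 + (18 - 27*(-1)**2 - 9*(-1))) = sqrt(124 + (18 - 27*1 + 9)) = sqrt(124 + (18 - 27 + 9)) = sqrt(124 + 0) = sqrt(124) = 2*sqrt(31)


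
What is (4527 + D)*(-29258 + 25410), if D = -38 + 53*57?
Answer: -28898480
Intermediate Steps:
D = 2983 (D = -38 + 3021 = 2983)
(4527 + D)*(-29258 + 25410) = (4527 + 2983)*(-29258 + 25410) = 7510*(-3848) = -28898480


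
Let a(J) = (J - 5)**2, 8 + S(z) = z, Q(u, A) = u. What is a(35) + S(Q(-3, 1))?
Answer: 889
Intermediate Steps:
S(z) = -8 + z
a(J) = (-5 + J)**2
a(35) + S(Q(-3, 1)) = (-5 + 35)**2 + (-8 - 3) = 30**2 - 11 = 900 - 11 = 889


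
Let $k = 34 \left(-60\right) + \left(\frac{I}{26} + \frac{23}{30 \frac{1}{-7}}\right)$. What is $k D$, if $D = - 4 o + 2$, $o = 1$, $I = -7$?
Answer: $\frac{797798}{195} \approx 4091.3$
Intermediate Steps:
$D = -2$ ($D = \left(-4\right) 1 + 2 = -4 + 2 = -2$)
$k = - \frac{398899}{195}$ ($k = 34 \left(-60\right) + \left(- \frac{7}{26} + \frac{23}{30 \frac{1}{-7}}\right) = -2040 + \left(\left(-7\right) \frac{1}{26} + \frac{23}{30 \left(- \frac{1}{7}\right)}\right) = -2040 + \left(- \frac{7}{26} + \frac{23}{- \frac{30}{7}}\right) = -2040 + \left(- \frac{7}{26} + 23 \left(- \frac{7}{30}\right)\right) = -2040 - \frac{1099}{195} = - \frac{398899}{195} \approx -2045.6$)
$k D = \left(- \frac{398899}{195}\right) \left(-2\right) = \frac{797798}{195}$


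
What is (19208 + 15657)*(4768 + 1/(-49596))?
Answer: 8244656491855/49596 ≈ 1.6624e+8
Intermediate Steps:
(19208 + 15657)*(4768 + 1/(-49596)) = 34865*(4768 - 1/49596) = 34865*(236473727/49596) = 8244656491855/49596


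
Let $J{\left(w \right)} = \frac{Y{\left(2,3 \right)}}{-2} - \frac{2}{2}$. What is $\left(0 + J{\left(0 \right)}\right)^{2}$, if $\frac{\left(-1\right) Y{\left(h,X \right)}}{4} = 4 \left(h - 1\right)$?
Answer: $49$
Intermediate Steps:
$Y{\left(h,X \right)} = 16 - 16 h$ ($Y{\left(h,X \right)} = - 4 \cdot 4 \left(h - 1\right) = - 4 \cdot 4 \left(-1 + h\right) = - 4 \left(-4 + 4 h\right) = 16 - 16 h$)
$J{\left(w \right)} = 7$ ($J{\left(w \right)} = \frac{16 - 32}{-2} - \frac{2}{2} = \left(16 - 32\right) \left(- \frac{1}{2}\right) - 1 = \left(-16\right) \left(- \frac{1}{2}\right) - 1 = 8 - 1 = 7$)
$\left(0 + J{\left(0 \right)}\right)^{2} = \left(0 + 7\right)^{2} = 7^{2} = 49$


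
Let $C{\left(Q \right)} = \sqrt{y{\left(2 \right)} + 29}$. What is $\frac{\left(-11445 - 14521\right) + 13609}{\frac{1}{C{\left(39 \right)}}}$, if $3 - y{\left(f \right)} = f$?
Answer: $- 12357 \sqrt{30} \approx -67682.0$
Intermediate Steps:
$y{\left(f \right)} = 3 - f$
$C{\left(Q \right)} = \sqrt{30}$ ($C{\left(Q \right)} = \sqrt{\left(3 - 2\right) + 29} = \sqrt{1 + 29} = \sqrt{30}$)
$\frac{\left(-11445 - 14521\right) + 13609}{\frac{1}{C{\left(39 \right)}}} = \frac{\left(-11445 - 14521\right) + 13609}{\frac{1}{\sqrt{30}}} = \frac{-25966 + 13609}{\frac{1}{30} \sqrt{30}} = - 12357 \sqrt{30}$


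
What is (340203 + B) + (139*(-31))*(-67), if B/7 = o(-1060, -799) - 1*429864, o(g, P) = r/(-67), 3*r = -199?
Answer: -478407149/201 ≈ -2.3801e+6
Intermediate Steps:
r = -199/3 (r = (⅓)*(-199) = -199/3 ≈ -66.333)
o(g, P) = 199/201 (o(g, P) = -199/3/(-67) = -199/3*(-1/67) = 199/201)
B = -604817255/201 (B = 7*(199/201 - 1*429864) = 7*(199/201 - 429864) = 7*(-86402465/201) = -604817255/201 ≈ -3.0090e+6)
(340203 + B) + (139*(-31))*(-67) = (340203 - 604817255/201) + (139*(-31))*(-67) = -536436452/201 - 4309*(-67) = -536436452/201 + 288703 = -478407149/201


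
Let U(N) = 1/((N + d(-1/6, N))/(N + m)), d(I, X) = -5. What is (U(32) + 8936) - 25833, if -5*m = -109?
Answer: -2280826/135 ≈ -16895.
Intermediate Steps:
m = 109/5 (m = -1/5*(-109) = 109/5 ≈ 21.800)
U(N) = (109/5 + N)/(-5 + N) (U(N) = 1/((N - 5)/(N + 109/5)) = 1/((-5 + N)/(109/5 + N)) = (109/5 + N)/(-5 + N))
(U(32) + 8936) - 25833 = ((109/5 + 32)/(-5 + 32) + 8936) - 25833 = ((269/5)/27 + 8936) - 25833 = ((1/27)*(269/5) + 8936) - 25833 = (269/135 + 8936) - 25833 = 1206629/135 - 25833 = -2280826/135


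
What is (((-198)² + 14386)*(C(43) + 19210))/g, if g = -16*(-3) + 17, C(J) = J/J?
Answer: 205903498/13 ≈ 1.5839e+7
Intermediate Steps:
C(J) = 1
g = 65 (g = -8*(-6) + 17 = 48 + 17 = 65)
(((-198)² + 14386)*(C(43) + 19210))/g = (((-198)² + 14386)*(1 + 19210))/65 = ((39204 + 14386)*19211)*(1/65) = (53590*19211)*(1/65) = 1029517490*(1/65) = 205903498/13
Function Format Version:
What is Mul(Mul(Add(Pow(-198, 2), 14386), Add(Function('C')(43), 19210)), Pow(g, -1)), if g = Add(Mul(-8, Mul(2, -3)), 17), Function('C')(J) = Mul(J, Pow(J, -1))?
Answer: Rational(205903498, 13) ≈ 1.5839e+7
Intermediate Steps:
Function('C')(J) = 1
g = 65 (g = Add(Mul(-8, -6), 17) = Add(48, 17) = 65)
Mul(Mul(Add(Pow(-198, 2), 14386), Add(Function('C')(43), 19210)), Pow(g, -1)) = Mul(Mul(Add(Pow(-198, 2), 14386), Add(1, 19210)), Pow(65, -1)) = Mul(Mul(Add(39204, 14386), 19211), Rational(1, 65)) = Mul(Mul(53590, 19211), Rational(1, 65)) = Mul(1029517490, Rational(1, 65)) = Rational(205903498, 13)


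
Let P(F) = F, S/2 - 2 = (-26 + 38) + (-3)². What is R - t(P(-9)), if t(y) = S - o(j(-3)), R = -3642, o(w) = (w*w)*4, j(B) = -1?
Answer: -3684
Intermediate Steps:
S = 46 (S = 4 + 2*((-26 + 38) + (-3)²) = 4 + 2*(12 + 9) = 4 + 2*21 = 4 + 42 = 46)
o(w) = 4*w² (o(w) = w²*4 = 4*w²)
t(y) = 42 (t(y) = 46 - 4*(-1)² = 46 - 4 = 42)
R - t(P(-9)) = -3642 - 1*42 = -3642 - 42 = -3684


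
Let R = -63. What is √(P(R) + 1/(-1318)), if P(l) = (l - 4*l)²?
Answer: √62051805086/1318 ≈ 189.00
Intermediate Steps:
P(l) = 9*l² (P(l) = (-3*l)² = 9*l²)
√(P(R) + 1/(-1318)) = √(9*(-63)² + 1/(-1318)) = √(9*3969 - 1/1318) = √(35721 - 1/1318) = √(47080277/1318) = √62051805086/1318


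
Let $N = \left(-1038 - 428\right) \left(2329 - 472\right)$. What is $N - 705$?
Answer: $-2723067$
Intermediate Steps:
$N = -2722362$ ($N = \left(-1466\right) 1857 = -2722362$)
$N - 705 = -2722362 - 705 = -2723067$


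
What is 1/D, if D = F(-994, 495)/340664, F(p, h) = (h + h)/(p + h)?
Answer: -84995668/495 ≈ -1.7171e+5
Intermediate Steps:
F(p, h) = 2*h/(h + p) (F(p, h) = (2*h)/(h + p) = 2*h/(h + p))
D = -495/84995668 (D = (2*495/(495 - 994))/340664 = (2*495/(-499))*(1/340664) = (2*495*(-1/499))*(1/340664) = -990/499*1/340664 = -495/84995668 ≈ -5.8238e-6)
1/D = 1/(-495/84995668) = -84995668/495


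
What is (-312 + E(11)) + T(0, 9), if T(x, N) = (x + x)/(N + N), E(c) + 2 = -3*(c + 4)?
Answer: -359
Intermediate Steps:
E(c) = -14 - 3*c (E(c) = -2 - 3*(c + 4) = -2 - 3*(4 + c) = -2 + (-12 - 3*c) = -14 - 3*c)
T(x, N) = x/N (T(x, N) = (2*x)/((2*N)) = (2*x)*(1/(2*N)) = x/N)
(-312 + E(11)) + T(0, 9) = (-312 + (-14 - 3*11)) + 0/9 = (-312 + (-14 - 33)) + 0*(⅑) = (-312 - 47) + 0 = -359 + 0 = -359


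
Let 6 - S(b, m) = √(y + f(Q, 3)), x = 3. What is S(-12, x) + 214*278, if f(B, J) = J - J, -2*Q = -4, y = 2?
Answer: 59498 - √2 ≈ 59497.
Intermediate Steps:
Q = 2 (Q = -½*(-4) = 2)
f(B, J) = 0
S(b, m) = 6 - √2 (S(b, m) = 6 - √(2 + 0) = 6 - √2)
S(-12, x) + 214*278 = (6 - √2) + 214*278 = (6 - √2) + 59492 = 59498 - √2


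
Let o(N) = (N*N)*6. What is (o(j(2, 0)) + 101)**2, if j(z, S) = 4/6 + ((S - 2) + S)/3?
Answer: 10201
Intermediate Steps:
j(z, S) = 2*S/3 (j(z, S) = 4*(1/6) + ((-2 + S) + S)*(1/3) = 2/3 + (-2 + 2*S)*(1/3) = 2/3 + (-2/3 + 2*S/3) = 2*S/3)
o(N) = 6*N**2 (o(N) = N**2*6 = 6*N**2)
(o(j(2, 0)) + 101)**2 = (6*((2/3)*0)**2 + 101)**2 = (6*0**2 + 101)**2 = (6*0 + 101)**2 = (0 + 101)**2 = 101**2 = 10201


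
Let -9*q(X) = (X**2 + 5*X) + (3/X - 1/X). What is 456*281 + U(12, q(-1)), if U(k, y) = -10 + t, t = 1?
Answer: 128127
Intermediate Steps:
q(X) = -5*X/9 - 2/(9*X) - X**2/9 (q(X) = -((X**2 + 5*X) + (3/X - 1/X))/9 = -((X**2 + 5*X) + 2/X)/9 = -(X**2 + 2/X + 5*X)/9 = -5*X/9 - 2/(9*X) - X**2/9)
U(k, y) = -9 (U(k, y) = -10 + 1 = -9)
456*281 + U(12, q(-1)) = 456*281 - 9 = 128136 - 9 = 128127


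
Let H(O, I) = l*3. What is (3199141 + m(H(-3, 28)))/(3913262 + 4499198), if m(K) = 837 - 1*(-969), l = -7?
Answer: 3200947/8412460 ≈ 0.38050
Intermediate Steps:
H(O, I) = -21 (H(O, I) = -7*3 = -21)
m(K) = 1806 (m(K) = 837 + 969 = 1806)
(3199141 + m(H(-3, 28)))/(3913262 + 4499198) = (3199141 + 1806)/(3913262 + 4499198) = 3200947/8412460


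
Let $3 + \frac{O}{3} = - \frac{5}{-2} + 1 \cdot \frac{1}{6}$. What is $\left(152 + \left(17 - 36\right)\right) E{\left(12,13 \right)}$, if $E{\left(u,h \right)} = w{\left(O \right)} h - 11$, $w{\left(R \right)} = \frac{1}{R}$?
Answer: $-3192$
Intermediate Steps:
$O = -1$ ($O = -9 + 3 \left(- \frac{5}{-2} + 1 \cdot \frac{1}{6}\right) = -9 + 3 \left(\left(-5\right) \left(- \frac{1}{2}\right) + 1 \cdot \frac{1}{6}\right) = -9 + 3 \left(\frac{5}{2} + \frac{1}{6}\right) = -9 + 3 \cdot \frac{8}{3} = -9 + 8 = -1$)
$E{\left(u,h \right)} = -11 - h$ ($E{\left(u,h \right)} = \frac{h}{-1} - 11 = - h - 11 = -11 - h$)
$\left(152 + \left(17 - 36\right)\right) E{\left(12,13 \right)} = \left(152 + \left(17 - 36\right)\right) \left(-11 - 13\right) = \left(152 - 19\right) \left(-11 - 13\right) = 133 \left(-24\right) = -3192$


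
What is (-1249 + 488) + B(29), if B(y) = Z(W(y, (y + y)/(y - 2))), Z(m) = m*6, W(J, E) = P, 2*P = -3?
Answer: -770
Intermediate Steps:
P = -3/2 (P = (½)*(-3) = -3/2 ≈ -1.5000)
W(J, E) = -3/2
Z(m) = 6*m
B(y) = -9 (B(y) = 6*(-3/2) = -9)
(-1249 + 488) + B(29) = (-1249 + 488) - 9 = -761 - 9 = -770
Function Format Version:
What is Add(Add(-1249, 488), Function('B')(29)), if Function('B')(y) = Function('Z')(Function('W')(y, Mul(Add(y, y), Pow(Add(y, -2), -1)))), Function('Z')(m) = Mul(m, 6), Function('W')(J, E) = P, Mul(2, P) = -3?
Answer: -770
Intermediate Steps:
P = Rational(-3, 2) (P = Mul(Rational(1, 2), -3) = Rational(-3, 2) ≈ -1.5000)
Function('W')(J, E) = Rational(-3, 2)
Function('Z')(m) = Mul(6, m)
Function('B')(y) = -9 (Function('B')(y) = Mul(6, Rational(-3, 2)) = -9)
Add(Add(-1249, 488), Function('B')(29)) = Add(Add(-1249, 488), -9) = Add(-761, -9) = -770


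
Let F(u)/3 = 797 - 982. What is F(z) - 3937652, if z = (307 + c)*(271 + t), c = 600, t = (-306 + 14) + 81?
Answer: -3938207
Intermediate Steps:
t = -211 (t = -292 + 81 = -211)
z = 54420 (z = (307 + 600)*(271 - 211) = 907*60 = 54420)
F(u) = -555 (F(u) = 3*(797 - 982) = 3*(-185) = -555)
F(z) - 3937652 = -555 - 3937652 = -3938207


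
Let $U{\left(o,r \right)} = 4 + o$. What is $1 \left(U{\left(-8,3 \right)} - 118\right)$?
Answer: $-122$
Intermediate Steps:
$1 \left(U{\left(-8,3 \right)} - 118\right) = 1 \left(\left(4 - 8\right) - 118\right) = 1 \left(-4 - 118\right) = 1 \left(-122\right) = -122$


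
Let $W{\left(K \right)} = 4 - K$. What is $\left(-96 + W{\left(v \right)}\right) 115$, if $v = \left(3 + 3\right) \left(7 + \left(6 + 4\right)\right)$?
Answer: $-22310$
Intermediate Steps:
$v = 102$ ($v = 6 \left(7 + 10\right) = 6 \cdot 17 = 102$)
$\left(-96 + W{\left(v \right)}\right) 115 = \left(-96 + \left(4 - 102\right)\right) 115 = \left(-96 - 98\right) 115 = \left(-194\right) 115 = -22310$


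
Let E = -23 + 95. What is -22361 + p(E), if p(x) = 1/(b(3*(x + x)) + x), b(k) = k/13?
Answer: -30589835/1368 ≈ -22361.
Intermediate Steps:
b(k) = k/13 (b(k) = k*(1/13) = k/13)
E = 72
p(x) = 13/(19*x) (p(x) = 1/((3*(x + x))/13 + x) = 1/((3*(2*x))/13 + x) = 1/((6*x)/13 + x) = 1/(6*x/13 + x) = 1/(19*x/13) = 13/(19*x))
-22361 + p(E) = -22361 + (13/19)/72 = -22361 + (13/19)*(1/72) = -22361 + 13/1368 = -30589835/1368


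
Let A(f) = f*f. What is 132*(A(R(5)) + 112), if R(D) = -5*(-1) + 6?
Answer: 30756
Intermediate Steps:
R(D) = 11 (R(D) = 5 + 6 = 11)
A(f) = f²
132*(A(R(5)) + 112) = 132*(11² + 112) = 132*(121 + 112) = 132*233 = 30756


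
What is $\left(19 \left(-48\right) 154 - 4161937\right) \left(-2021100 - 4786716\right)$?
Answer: $29289845441160$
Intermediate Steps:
$\left(19 \left(-48\right) 154 - 4161937\right) \left(-2021100 - 4786716\right) = \left(\left(-912\right) 154 - 4161937\right) \left(-6807816\right) = \left(-140448 - 4161937\right) \left(-6807816\right) = \left(-4302385\right) \left(-6807816\right) = 29289845441160$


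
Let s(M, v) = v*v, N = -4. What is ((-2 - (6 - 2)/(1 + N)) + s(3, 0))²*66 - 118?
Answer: -266/3 ≈ -88.667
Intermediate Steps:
s(M, v) = v²
((-2 - (6 - 2)/(1 + N)) + s(3, 0))²*66 - 118 = ((-2 - (6 - 2)/(1 - 4)) + 0²)²*66 - 118 = ((-2 - 4/(-3)) + 0)²*66 - 118 = ((-2 - 4*(-1)/3) + 0)²*66 - 118 = ((-2 - 1*(-4/3)) + 0)²*66 - 118 = ((-2 + 4/3) + 0)²*66 - 118 = (-⅔ + 0)²*66 - 118 = (-⅔)²*66 - 118 = (4/9)*66 - 118 = 88/3 - 118 = -266/3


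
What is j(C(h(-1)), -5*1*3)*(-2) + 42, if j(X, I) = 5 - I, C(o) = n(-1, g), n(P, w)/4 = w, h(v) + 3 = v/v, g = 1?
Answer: 2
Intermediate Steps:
h(v) = -2 (h(v) = -3 + v/v = -3 + 1 = -2)
n(P, w) = 4*w
C(o) = 4 (C(o) = 4*1 = 4)
j(C(h(-1)), -5*1*3)*(-2) + 42 = (5 - (-5*1)*3)*(-2) + 42 = (5 - (-5)*3)*(-2) + 42 = (5 - 1*(-15))*(-2) + 42 = (5 + 15)*(-2) + 42 = 20*(-2) + 42 = -40 + 42 = 2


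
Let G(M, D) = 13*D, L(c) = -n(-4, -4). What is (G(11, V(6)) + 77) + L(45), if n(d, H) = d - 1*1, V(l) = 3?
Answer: 121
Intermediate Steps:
n(d, H) = -1 + d (n(d, H) = d - 1 = -1 + d)
L(c) = 5 (L(c) = -(-1 - 4) = -1*(-5) = 5)
(G(11, V(6)) + 77) + L(45) = (13*3 + 77) + 5 = (39 + 77) + 5 = 116 + 5 = 121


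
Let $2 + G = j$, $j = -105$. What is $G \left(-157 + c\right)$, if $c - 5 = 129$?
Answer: $2461$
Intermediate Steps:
$c = 134$ ($c = 5 + 129 = 134$)
$G = -107$ ($G = -2 - 105 = -107$)
$G \left(-157 + c\right) = - 107 \left(-157 + 134\right) = \left(-107\right) \left(-23\right) = 2461$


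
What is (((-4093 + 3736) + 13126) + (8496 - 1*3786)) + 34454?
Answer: 51933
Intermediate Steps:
(((-4093 + 3736) + 13126) + (8496 - 1*3786)) + 34454 = ((-357 + 13126) + (8496 - 3786)) + 34454 = (12769 + 4710) + 34454 = 17479 + 34454 = 51933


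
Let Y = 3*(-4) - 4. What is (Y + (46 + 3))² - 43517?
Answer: -42428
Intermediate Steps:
Y = -16 (Y = -12 - 4 = -16)
(Y + (46 + 3))² - 43517 = (-16 + (46 + 3))² - 43517 = (-16 + 49)² - 43517 = 33² - 43517 = 1089 - 43517 = -42428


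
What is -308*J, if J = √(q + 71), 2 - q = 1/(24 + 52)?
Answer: -6622*√57/19 ≈ -2631.3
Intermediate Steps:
q = 151/76 (q = 2 - 1/(24 + 52) = 2 - 1/76 = 151/76 ≈ 1.9868)
J = 43*√57/38 (J = √(151/76 + 71) = √(5547/76) = 43*√57/38 ≈ 8.5432)
-308*J = -6622*√57/19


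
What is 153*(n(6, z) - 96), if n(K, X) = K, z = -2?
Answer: -13770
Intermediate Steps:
153*(n(6, z) - 96) = 153*(6 - 96) = 153*(-90) = -13770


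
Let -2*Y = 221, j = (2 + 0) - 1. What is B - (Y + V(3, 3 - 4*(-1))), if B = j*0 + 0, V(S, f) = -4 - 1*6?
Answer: 241/2 ≈ 120.50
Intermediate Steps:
j = 1 (j = 2 - 1 = 1)
V(S, f) = -10 (V(S, f) = -4 - 6 = -10)
Y = -221/2 (Y = -1/2*221 = -221/2 ≈ -110.50)
B = 0 (B = 1*0 + 0 = 0 + 0 = 0)
B - (Y + V(3, 3 - 4*(-1))) = 0 - (-221/2 - 10) = 0 - 1*(-241/2) = 0 + 241/2 = 241/2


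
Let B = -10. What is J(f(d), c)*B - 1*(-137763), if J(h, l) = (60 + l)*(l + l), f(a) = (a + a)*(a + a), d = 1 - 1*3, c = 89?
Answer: -127457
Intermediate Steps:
d = -2 (d = 1 - 3 = -2)
f(a) = 4*a² (f(a) = (2*a)*(2*a) = 4*a²)
J(h, l) = 2*l*(60 + l) (J(h, l) = (60 + l)*(2*l) = 2*l*(60 + l))
J(f(d), c)*B - 1*(-137763) = (2*89*(60 + 89))*(-10) - 1*(-137763) = (2*89*149)*(-10) + 137763 = 26522*(-10) + 137763 = -265220 + 137763 = -127457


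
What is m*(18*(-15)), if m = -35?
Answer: 9450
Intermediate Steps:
m*(18*(-15)) = -630*(-15) = -35*(-270) = 9450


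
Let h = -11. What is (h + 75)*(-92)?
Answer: -5888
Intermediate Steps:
(h + 75)*(-92) = (-11 + 75)*(-92) = 64*(-92) = -5888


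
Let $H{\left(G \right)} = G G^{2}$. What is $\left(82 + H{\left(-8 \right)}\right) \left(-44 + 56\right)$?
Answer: $-5160$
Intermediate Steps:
$H{\left(G \right)} = G^{3}$
$\left(82 + H{\left(-8 \right)}\right) \left(-44 + 56\right) = \left(82 + \left(-8\right)^{3}\right) \left(-44 + 56\right) = \left(82 - 512\right) 12 = \left(-430\right) 12 = -5160$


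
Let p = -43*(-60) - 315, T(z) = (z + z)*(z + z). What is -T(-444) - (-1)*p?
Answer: -786279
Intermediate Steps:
T(z) = 4*z² (T(z) = (2*z)*(2*z) = 4*z²)
p = 2265 (p = 2580 - 315 = 2265)
-T(-444) - (-1)*p = -4*(-444)² - (-1)*2265 = -4*197136 - 1*(-2265) = -1*788544 + 2265 = -788544 + 2265 = -786279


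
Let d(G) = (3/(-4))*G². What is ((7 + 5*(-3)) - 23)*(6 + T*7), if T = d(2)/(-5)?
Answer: -1581/5 ≈ -316.20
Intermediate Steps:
d(G) = -3*G²/4 (d(G) = (3*(-¼))*G² = -3*G²/4)
T = ⅗ (T = -¾*2²/(-5) = -¾*4*(-⅕) = -3*(-⅕) = ⅗ ≈ 0.60000)
((7 + 5*(-3)) - 23)*(6 + T*7) = ((7 + 5*(-3)) - 23)*(6 + (⅗)*7) = ((7 - 15) - 23)*(6 + 21/5) = (-8 - 23)*(51/5) = -31*51/5 = -1581/5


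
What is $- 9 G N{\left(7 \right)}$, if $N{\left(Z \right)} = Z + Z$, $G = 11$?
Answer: $-1386$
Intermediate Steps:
$N{\left(Z \right)} = 2 Z$
$- 9 G N{\left(7 \right)} = \left(-9\right) 11 \cdot 2 \cdot 7 = \left(-99\right) 14 = -1386$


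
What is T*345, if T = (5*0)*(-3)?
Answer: 0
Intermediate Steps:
T = 0 (T = 0*(-3) = 0)
T*345 = 0*345 = 0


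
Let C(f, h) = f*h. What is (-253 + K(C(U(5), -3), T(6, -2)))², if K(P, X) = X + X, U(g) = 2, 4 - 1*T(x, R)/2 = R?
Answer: 52441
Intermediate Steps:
T(x, R) = 8 - 2*R
K(P, X) = 2*X
(-253 + K(C(U(5), -3), T(6, -2)))² = (-253 + 2*(8 - 2*(-2)))² = (-253 + 2*(8 + 4))² = (-253 + 2*12)² = (-253 + 24)² = (-229)² = 52441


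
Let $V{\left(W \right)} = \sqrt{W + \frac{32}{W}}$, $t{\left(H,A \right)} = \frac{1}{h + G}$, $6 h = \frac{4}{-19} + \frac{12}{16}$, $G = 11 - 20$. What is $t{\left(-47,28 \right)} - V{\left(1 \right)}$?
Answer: $- \frac{456}{4063} - \sqrt{33} \approx -5.8568$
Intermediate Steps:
$G = -9$ ($G = 11 - 20 = -9$)
$h = \frac{41}{456}$ ($h = \frac{\frac{4}{-19} + \frac{12}{16}}{6} = \frac{4 \left(- \frac{1}{19}\right) + 12 \cdot \frac{1}{16}}{6} = \frac{- \frac{4}{19} + \frac{3}{4}}{6} = \frac{1}{6} \cdot \frac{41}{76} = \frac{41}{456} \approx 0.089912$)
$t{\left(H,A \right)} = - \frac{456}{4063}$ ($t{\left(H,A \right)} = \frac{1}{\frac{41}{456} - 9} = \frac{1}{- \frac{4063}{456}} = - \frac{456}{4063}$)
$t{\left(-47,28 \right)} - V{\left(1 \right)} = - \frac{456}{4063} - \sqrt{1 + \frac{32}{1}} = - \frac{456}{4063} - \sqrt{1 + 32 \cdot 1} = - \frac{456}{4063} - \sqrt{1 + 32} = - \frac{456}{4063} - \sqrt{33}$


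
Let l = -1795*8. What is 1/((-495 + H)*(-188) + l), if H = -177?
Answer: 1/111976 ≈ 8.9305e-6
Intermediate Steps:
l = -14360
1/((-495 + H)*(-188) + l) = 1/((-495 - 177)*(-188) - 14360) = 1/(-672*(-188) - 14360) = 1/(126336 - 14360) = 1/111976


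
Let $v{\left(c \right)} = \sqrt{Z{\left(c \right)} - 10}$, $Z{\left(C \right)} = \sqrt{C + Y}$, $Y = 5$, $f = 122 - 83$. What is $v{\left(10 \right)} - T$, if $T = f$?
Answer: $-39 + i \sqrt{10 - \sqrt{15}} \approx -39.0 + 2.4753 i$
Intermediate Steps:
$f = 39$
$T = 39$
$Z{\left(C \right)} = \sqrt{5 + C}$ ($Z{\left(C \right)} = \sqrt{C + 5} = \sqrt{5 + C}$)
$v{\left(c \right)} = \sqrt{-10 + \sqrt{5 + c}}$ ($v{\left(c \right)} = \sqrt{\sqrt{5 + c} - 10} = \sqrt{-10 + \sqrt{5 + c}}$)
$v{\left(10 \right)} - T = \sqrt{-10 + \sqrt{5 + 10}} - 39 = \sqrt{-10 + \sqrt{15}} - 39 = -39 + \sqrt{-10 + \sqrt{15}}$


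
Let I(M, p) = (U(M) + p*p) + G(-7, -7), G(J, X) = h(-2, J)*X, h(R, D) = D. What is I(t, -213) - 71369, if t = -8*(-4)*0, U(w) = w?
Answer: -25951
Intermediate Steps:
G(J, X) = J*X
t = 0 (t = 32*0 = 0)
I(M, p) = 49 + M + p² (I(M, p) = (M + p*p) - 7*(-7) = (M + p²) + 49 = 49 + M + p²)
I(t, -213) - 71369 = (49 + 0 + (-213)²) - 71369 = (49 + 0 + 45369) - 71369 = 45418 - 71369 = -25951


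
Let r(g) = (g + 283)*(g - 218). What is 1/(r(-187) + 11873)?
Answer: -1/27007 ≈ -3.7027e-5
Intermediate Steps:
r(g) = (-218 + g)*(283 + g) (r(g) = (283 + g)*(-218 + g) = (-218 + g)*(283 + g))
1/(r(-187) + 11873) = 1/((-61694 + (-187)² + 65*(-187)) + 11873) = 1/((-61694 + 34969 - 12155) + 11873) = 1/(-38880 + 11873) = 1/(-27007) = -1/27007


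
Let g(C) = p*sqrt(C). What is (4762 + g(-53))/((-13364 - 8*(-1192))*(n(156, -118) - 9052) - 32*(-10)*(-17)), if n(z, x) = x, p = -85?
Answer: 2381/17548660 - 17*I*sqrt(53)/7019464 ≈ 0.00013568 - 1.7631e-5*I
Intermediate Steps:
g(C) = -85*sqrt(C)
(4762 + g(-53))/((-13364 - 8*(-1192))*(n(156, -118) - 9052) - 32*(-10)*(-17)) = (4762 - 85*I*sqrt(53))/((-13364 - 8*(-1192))*(-118 - 9052) - 32*(-10)*(-17)) = (4762 - 85*I*sqrt(53))/((-13364 + 9536)*(-9170) + 320*(-17)) = (4762 - 85*I*sqrt(53))/(-3828*(-9170) - 5440) = (4762 - 85*I*sqrt(53))/(35102760 - 5440) = (4762 - 85*I*sqrt(53))/35097320 = (4762 - 85*I*sqrt(53))*(1/35097320) = 2381/17548660 - 17*I*sqrt(53)/7019464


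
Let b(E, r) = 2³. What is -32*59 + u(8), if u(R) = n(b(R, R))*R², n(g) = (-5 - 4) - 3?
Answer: -2656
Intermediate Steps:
b(E, r) = 8
n(g) = -12 (n(g) = -9 - 3 = -12)
u(R) = -12*R²
-32*59 + u(8) = -32*59 - 12*8² = -1888 - 12*64 = -1888 - 768 = -2656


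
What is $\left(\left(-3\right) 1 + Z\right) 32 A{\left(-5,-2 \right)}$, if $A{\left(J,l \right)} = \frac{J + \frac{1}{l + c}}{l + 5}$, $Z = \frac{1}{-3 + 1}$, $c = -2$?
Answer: $196$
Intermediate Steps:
$Z = - \frac{1}{2}$ ($Z = \frac{1}{-2} = - \frac{1}{2} \approx -0.5$)
$A{\left(J,l \right)} = \frac{J + \frac{1}{-2 + l}}{5 + l}$ ($A{\left(J,l \right)} = \frac{J + \frac{1}{l - 2}}{l + 5} = \frac{J + \frac{1}{-2 + l}}{5 + l}$)
$\left(\left(-3\right) 1 + Z\right) 32 A{\left(-5,-2 \right)} = \left(\left(-3\right) 1 - \frac{1}{2}\right) 32 \frac{1 - -10 - -10}{-10 + \left(-2\right)^{2} + 3 \left(-2\right)} = \left(-3 - \frac{1}{2}\right) 32 \frac{1 + 10 + 10}{-10 + 4 - 6} = \left(- \frac{7}{2}\right) 32 \frac{1}{-12} \cdot 21 = - 112 \left(\left(- \frac{1}{12}\right) 21\right) = \left(-112\right) \left(- \frac{7}{4}\right) = 196$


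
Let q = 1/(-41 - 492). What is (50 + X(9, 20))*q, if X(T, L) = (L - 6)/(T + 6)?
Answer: -764/7995 ≈ -0.095560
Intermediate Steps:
q = -1/533 (q = 1/(-533) = -1/533 ≈ -0.0018762)
X(T, L) = (-6 + L)/(6 + T)
(50 + X(9, 20))*q = (50 + (-6 + 20)/(6 + 9))*(-1/533) = (50 + 14/15)*(-1/533) = (764/15)*(-1/533) = -764/7995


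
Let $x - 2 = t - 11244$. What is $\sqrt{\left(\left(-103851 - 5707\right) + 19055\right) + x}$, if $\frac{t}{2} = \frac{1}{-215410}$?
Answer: $\frac{i \sqrt{1180279343066330}}{107705} \approx 318.98 i$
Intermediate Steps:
$t = - \frac{1}{107705}$ ($t = \frac{2}{-215410} = 2 \left(- \frac{1}{215410}\right) = - \frac{1}{107705} \approx -9.2846 \cdot 10^{-6}$)
$x = - \frac{1210819611}{107705}$ ($x = 2 - \frac{1211035021}{107705} = - \frac{1210819611}{107705} \approx -11242.0$)
$\sqrt{\left(\left(-103851 - 5707\right) + 19055\right) + x} = \sqrt{\left(\left(-103851 - 5707\right) + 19055\right) - \frac{1210819611}{107705}} = \sqrt{\left(-109558 + 19055\right) - \frac{1210819611}{107705}} = \sqrt{-90503 - \frac{1210819611}{107705}} = \sqrt{- \frac{10958445226}{107705}} = \frac{i \sqrt{1180279343066330}}{107705}$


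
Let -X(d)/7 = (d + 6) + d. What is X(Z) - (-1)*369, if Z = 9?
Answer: 201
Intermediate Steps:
X(d) = -42 - 14*d (X(d) = -7*((d + 6) + d) = -7*((6 + d) + d) = -7*(6 + 2*d) = -42 - 14*d)
X(Z) - (-1)*369 = (-42 - 14*9) - (-1)*369 = (-42 - 126) - 1*(-369) = -168 + 369 = 201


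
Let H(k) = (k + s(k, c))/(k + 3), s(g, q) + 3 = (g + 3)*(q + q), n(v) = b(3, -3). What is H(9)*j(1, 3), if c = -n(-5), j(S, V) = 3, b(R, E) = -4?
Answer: 51/2 ≈ 25.500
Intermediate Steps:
n(v) = -4
c = 4 (c = -1*(-4) = 4)
s(g, q) = -3 + 2*q*(3 + g) (s(g, q) = -3 + (g + 3)*(q + q) = -3 + (3 + g)*(2*q) = -3 + 2*q*(3 + g))
H(k) = (21 + 9*k)/(3 + k) (H(k) = (k + (-3 + 6*4 + 2*k*4))/(k + 3) = (k + (-3 + 24 + 8*k))/(3 + k) = (k + (21 + 8*k))/(3 + k) = (21 + 9*k)/(3 + k))
H(9)*j(1, 3) = (3*(7 + 3*9)/(3 + 9))*3 = (3*(7 + 27)/12)*3 = (3*(1/12)*34)*3 = (17/2)*3 = 51/2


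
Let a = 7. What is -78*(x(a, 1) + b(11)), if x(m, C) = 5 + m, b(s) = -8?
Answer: -312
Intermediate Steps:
-78*(x(a, 1) + b(11)) = -78*((5 + 7) - 8) = -78*(12 - 8) = -78*4 = -312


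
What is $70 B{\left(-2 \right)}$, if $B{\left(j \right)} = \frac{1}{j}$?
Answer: $-35$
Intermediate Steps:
$70 B{\left(-2 \right)} = \frac{70}{-2} = 70 \left(- \frac{1}{2}\right) = -35$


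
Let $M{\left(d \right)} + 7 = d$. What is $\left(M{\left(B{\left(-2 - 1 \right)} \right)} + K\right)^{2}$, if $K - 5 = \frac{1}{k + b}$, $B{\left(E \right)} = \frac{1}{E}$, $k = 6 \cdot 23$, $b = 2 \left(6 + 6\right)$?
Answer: $\frac{142129}{26244} \approx 5.4157$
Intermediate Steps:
$b = 24$ ($b = 2 \cdot 12 = 24$)
$k = 138$
$M{\left(d \right)} = -7 + d$
$K = \frac{811}{162}$ ($K = 5 + \frac{1}{138 + 24} = 5 + \frac{1}{162} = \frac{811}{162} \approx 5.0062$)
$\left(M{\left(B{\left(-2 - 1 \right)} \right)} + K\right)^{2} = \left(\left(-7 + \frac{1}{-2 - 1}\right) + \frac{811}{162}\right)^{2} = \left(\left(-7 + \frac{1}{-3}\right) + \frac{811}{162}\right)^{2} = \left(\left(-7 - \frac{1}{3}\right) + \frac{811}{162}\right)^{2} = \left(- \frac{22}{3} + \frac{811}{162}\right)^{2} = \left(- \frac{377}{162}\right)^{2} = \frac{142129}{26244}$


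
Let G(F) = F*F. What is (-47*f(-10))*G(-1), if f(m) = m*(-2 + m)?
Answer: -5640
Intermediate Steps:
G(F) = F²
(-47*f(-10))*G(-1) = -(-470)*(-2 - 10)*(-1)² = -(-470)*(-12)*1 = -47*120*1 = -5640*1 = -5640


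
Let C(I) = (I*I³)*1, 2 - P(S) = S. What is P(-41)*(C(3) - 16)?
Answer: 2795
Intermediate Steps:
P(S) = 2 - S
C(I) = I⁴ (C(I) = I⁴*1 = I⁴)
P(-41)*(C(3) - 16) = (2 - 1*(-41))*(3⁴ - 16) = (2 + 41)*(81 - 16) = 43*65 = 2795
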